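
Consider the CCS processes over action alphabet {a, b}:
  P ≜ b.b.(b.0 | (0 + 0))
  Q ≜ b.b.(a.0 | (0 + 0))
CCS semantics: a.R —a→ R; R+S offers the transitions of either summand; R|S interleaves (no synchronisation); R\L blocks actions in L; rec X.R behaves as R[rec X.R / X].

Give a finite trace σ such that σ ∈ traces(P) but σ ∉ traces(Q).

bbb

Reachable graph of P (4 states):
  p0 = b.b.(b.0 | (0 + 0)) :: -b-> p1
  p1 = b.(b.0 | (0 + 0)) :: -b-> p2
  p2 = b.0 | (0 + 0) :: -b-> p3
  p3 = 0 | (0 + 0) :: deadlocked
Reachable graph of Q (4 states):
  q0 = b.b.(a.0 | (0 + 0)) :: -b-> q1
  q1 = b.(a.0 | (0 + 0)) :: -b-> q2
  q2 = a.0 | (0 + 0) :: -a-> q3
  q3 = 0 | (0 + 0) :: deadlocked
Executing bbb from P (initial set {p0}):
  [1] b ⇒ {p1}
  [2] b ⇒ {p2}
  [3] b ⇒ {p3}
  — P admits the full trace.
Executing bbb from Q (initial set {q0}):
  [1] b ⇒ {q1}
  [2] b ⇒ {q2}
  [3] b ⇒ ∅  — Q cannot continue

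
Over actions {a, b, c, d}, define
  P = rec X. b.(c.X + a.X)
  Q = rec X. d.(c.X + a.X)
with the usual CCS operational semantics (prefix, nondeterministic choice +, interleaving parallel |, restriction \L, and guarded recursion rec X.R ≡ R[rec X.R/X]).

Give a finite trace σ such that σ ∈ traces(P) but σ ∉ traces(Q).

b

Reachable graph of P (2 states):
  u0 = rec X. b.(c.X + a.X) :: -b-> u1
  u1 = c.(rec X. b.(c.X + a.X)) + a.(rec X. b.(c.X + a.X)) :: -a-> u0, -c-> u0
Reachable graph of Q (2 states):
  v0 = rec X. d.(c.X + a.X) :: -d-> v1
  v1 = c.(rec X. d.(c.X + a.X)) + a.(rec X. d.(c.X + a.X)) :: -a-> v0, -c-> v0
Trace ⟨b⟩ through P, begin at {u0}:
  step 1 (b): {u1}
  — P admits the full trace.
Trace ⟨b⟩ through Q, begin at {v0}:
  step 1 (b): no successor for Q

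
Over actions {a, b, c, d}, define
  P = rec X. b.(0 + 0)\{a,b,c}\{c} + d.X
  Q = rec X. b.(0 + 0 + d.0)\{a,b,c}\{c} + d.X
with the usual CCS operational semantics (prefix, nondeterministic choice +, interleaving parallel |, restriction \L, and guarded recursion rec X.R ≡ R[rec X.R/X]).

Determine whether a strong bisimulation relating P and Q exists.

NO

P's transition system — 2 states:
  u0 = rec X. b.(0 + 0)\{a,b,c}\{c} + d.X has moves -b-> u1, -d-> u0
  u1 = (0 + 0)\{a,b,c}\{c} has moves deadlocked
Q's transition system — 3 states:
  v0 = rec X. b.(0 + 0 + d.0)\{a,b,c}\{c} + d.X has moves -b-> v1, -d-> v0
  v1 = (0 + 0 + d.0)\{a,b,c}\{c} has moves -d-> v2
  v2 = 0\{a,b,c}\{c} has moves deadlocked
Partition-refinement fixed point:
  B0 = {u0}
  B1 = {u1, v2}
  B2 = {v0}
  B3 = {v1}
u0 ∈ B0, v0 ∈ B2 → different blocks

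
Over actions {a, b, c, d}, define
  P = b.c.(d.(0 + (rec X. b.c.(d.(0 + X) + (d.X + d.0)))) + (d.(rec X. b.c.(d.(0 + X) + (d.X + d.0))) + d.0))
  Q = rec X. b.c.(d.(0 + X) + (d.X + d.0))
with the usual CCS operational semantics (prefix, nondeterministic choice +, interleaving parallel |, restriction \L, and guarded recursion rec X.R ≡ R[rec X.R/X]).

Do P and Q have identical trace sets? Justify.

trace-equivalent

Reachable graph of P (6 states):
  u0 = b.c.(d.(0 + (rec X. b.c.(d.(0 + X) + (d.X + d.0)))) + (d.(rec X. b.c.(d.(0 + X) + (d.X + d.0))) + d.0)) ⊢ =b=> u1
  u1 = c.(d.(0 + (rec X. b.c.(d.(0 + X) + (d.X + d.0)))) + (d.(rec X. b.c.(d.(0 + X) + (d.X + d.0))) + d.0)) ⊢ =c=> u2
  u2 = d.(0 + (rec X. b.c.(d.(0 + X) + (d.X + d.0)))) + (d.(rec X. b.c.(d.(0 + X) + (d.X + d.0))) + d.0) ⊢ =d=> u3, =d=> u4, =d=> u5
  u3 = 0 ⊢ (no moves)
  u4 = 0 + (rec X. b.c.(d.(0 + X) + (d.X + d.0))) ⊢ =b=> u1
  u5 = rec X. b.c.(d.(0 + X) + (d.X + d.0)) ⊢ =b=> u1
Reachable graph of Q (5 states):
  v0 = rec X. b.c.(d.(0 + X) + (d.X + d.0)) ⊢ =b=> v1
  v1 = c.(d.(0 + (rec X. b.c.(d.(0 + X) + (d.X + d.0)))) + (d.(rec X. b.c.(d.(0 + X) + (d.X + d.0))) + d.0)) ⊢ =c=> v2
  v2 = d.(0 + (rec X. b.c.(d.(0 + X) + (d.X + d.0)))) + (d.(rec X. b.c.(d.(0 + X) + (d.X + d.0))) + d.0) ⊢ =d=> v0, =d=> v3, =d=> v4
  v3 = 0 ⊢ (no moves)
  v4 = 0 + (rec X. b.c.(d.(0 + X) + (d.X + d.0))) ⊢ =b=> v1
Bisimilarity quotient blocks:
  B0 = {u0, u4, u5, v0, v4}
  B1 = {u1, v1}
  B2 = {u2, v2}
  B3 = {u3, v3}
u0 ∈ B0, v0 ∈ B0 → same block
Bisimilar ⇒ trace-equivalent.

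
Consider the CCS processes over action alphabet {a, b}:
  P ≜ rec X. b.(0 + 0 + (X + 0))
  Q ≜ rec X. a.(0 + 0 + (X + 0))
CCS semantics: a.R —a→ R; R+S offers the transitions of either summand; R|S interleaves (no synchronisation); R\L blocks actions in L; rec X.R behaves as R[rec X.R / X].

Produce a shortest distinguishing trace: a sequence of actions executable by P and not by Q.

b

LTS(P): 2 reachable states
  u0 = rec X. b.(0 + 0 + (X + 0)) ⊢ ··b··> u1
  u1 = 0 + 0 + ((rec X. b.(0 + 0 + (X + 0))) + 0) ⊢ ··b··> u1
LTS(Q): 2 reachable states
  v0 = rec X. a.(0 + 0 + (X + 0)) ⊢ ··a··> v1
  v1 = 0 + 0 + ((rec X. a.(0 + 0 + (X + 0))) + 0) ⊢ ··a··> v1
Executing b from P (initial set {u0}):
  [1] b ⇒ {u1}
  — P admits the full trace.
Executing b from Q (initial set {v0}):
  [1] b ⇒ no successor for Q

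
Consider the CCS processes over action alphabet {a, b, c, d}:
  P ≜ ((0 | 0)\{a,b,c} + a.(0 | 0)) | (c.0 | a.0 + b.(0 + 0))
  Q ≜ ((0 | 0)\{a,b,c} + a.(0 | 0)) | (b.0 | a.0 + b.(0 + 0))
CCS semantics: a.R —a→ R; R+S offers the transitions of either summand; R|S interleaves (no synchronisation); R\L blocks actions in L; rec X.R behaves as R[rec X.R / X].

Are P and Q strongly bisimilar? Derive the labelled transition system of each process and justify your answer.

NO

Reachable graph of P (10 states):
  u0 = ((0 | 0)\{a,b,c} + a.(0 | 0)) | (c.0 | a.0 + b.(0 + 0)) → —a→ u1, —a→ u2, —b→ u3, —c→ u4
  u1 = ((0 | 0)\{a,b,c} + a.(0 | 0)) | (c.0 | 0) → —a→ u5, —c→ u6
  u2 = 0 | 0 | (c.0 | a.0 + b.(0 + 0)) → —a→ u5, —b→ u7, —c→ u8
  u3 = ((0 | 0)\{a,b,c} + a.(0 | 0)) | (0 + 0) → —a→ u7
  u4 = ((0 | 0)\{a,b,c} + a.(0 | 0)) | (0 | a.0) → —a→ u6, —a→ u8
  u5 = 0 | 0 | (c.0 | 0) → —c→ u9
  u6 = ((0 | 0)\{a,b,c} + a.(0 | 0)) | (0 | 0) → —a→ u9
  u7 = 0 | 0 | (0 + 0) → ·
  u8 = 0 | 0 | (0 | a.0) → —a→ u9
  u9 = 0 | 0 | (0 | 0) → ·
Reachable graph of Q (10 states):
  v0 = ((0 | 0)\{a,b,c} + a.(0 | 0)) | (b.0 | a.0 + b.(0 + 0)) → —a→ v1, —a→ v2, —b→ v3, —b→ v4
  v1 = ((0 | 0)\{a,b,c} + a.(0 | 0)) | (b.0 | 0) → —a→ v5, —b→ v6
  v2 = 0 | 0 | (b.0 | a.0 + b.(0 + 0)) → —a→ v5, —b→ v7, —b→ v8
  v3 = ((0 | 0)\{a,b,c} + a.(0 | 0)) | (0 + 0) → —a→ v7
  v4 = ((0 | 0)\{a,b,c} + a.(0 | 0)) | (0 | a.0) → —a→ v6, —a→ v8
  v5 = 0 | 0 | (b.0 | 0) → —b→ v9
  v6 = ((0 | 0)\{a,b,c} + a.(0 | 0)) | (0 | 0) → —a→ v9
  v7 = 0 | 0 | (0 + 0) → ·
  v8 = 0 | 0 | (0 | a.0) → —a→ v9
  v9 = 0 | 0 | (0 | 0) → ·
Bisimilarity quotient blocks:
  B0 = {u0}
  B1 = {u2}
  B2 = {u5}
  B3 = {u7, u9, v7, v9}
  B4 = {u3, u6, u8, v3, v6, v8}
  B5 = {u1}
  B6 = {u4, v4}
  B7 = {v0}
  B8 = {v2}
  B9 = {v5}
  B10 = {v1}
u0 ∈ B0, v0 ∈ B7 → different blocks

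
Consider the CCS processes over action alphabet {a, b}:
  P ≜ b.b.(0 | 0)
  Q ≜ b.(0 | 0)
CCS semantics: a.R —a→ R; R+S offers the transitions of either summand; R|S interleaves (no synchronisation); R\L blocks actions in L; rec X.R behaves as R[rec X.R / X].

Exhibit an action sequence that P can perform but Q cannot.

Reachable graph of P (3 states):
  u0 = b.b.(0 | 0) ⊢ =b=> u1
  u1 = b.(0 | 0) ⊢ =b=> u2
  u2 = 0 | 0 ⊢ stopped
Reachable graph of Q (2 states):
  v0 = b.(0 | 0) ⊢ =b=> v1
  v1 = 0 | 0 ⊢ stopped
Executing bb from P (initial set {u0}):
  step 1 (b): {u1}
  step 2 (b): {u2}
  — P admits the full trace.
Executing bb from Q (initial set {v0}):
  step 1 (b): {v1}
  step 2 (b): ∅  — Q cannot continue

bb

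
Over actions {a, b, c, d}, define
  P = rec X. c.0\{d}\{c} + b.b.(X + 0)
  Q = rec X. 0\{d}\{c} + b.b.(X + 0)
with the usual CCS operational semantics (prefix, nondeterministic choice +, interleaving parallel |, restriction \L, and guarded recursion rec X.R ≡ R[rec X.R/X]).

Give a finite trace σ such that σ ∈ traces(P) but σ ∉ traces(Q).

c

LTS(P): 4 reachable states
  s0 = rec X. c.0\{d}\{c} + b.b.(X + 0) → —b→ s1, —c→ s2
  s1 = b.((rec X. c.0\{d}\{c} + b.b.(X + 0)) + 0) → —b→ s3
  s2 = 0\{d}\{c} → ∅
  s3 = (rec X. c.0\{d}\{c} + b.b.(X + 0)) + 0 → —b→ s1, —c→ s2
LTS(Q): 3 reachable states
  t0 = rec X. 0\{d}\{c} + b.b.(X + 0) → —b→ t1
  t1 = b.((rec X. 0\{d}\{c} + b.b.(X + 0)) + 0) → —b→ t2
  t2 = (rec X. 0\{d}\{c} + b.b.(X + 0)) + 0 → —b→ t1
Executing c from P (initial set {s0}):
  after c @ step 1: {s2}
  — P admits the full trace.
Executing c from Q (initial set {t0}):
  after c @ step 1: ∅ (Q stuck)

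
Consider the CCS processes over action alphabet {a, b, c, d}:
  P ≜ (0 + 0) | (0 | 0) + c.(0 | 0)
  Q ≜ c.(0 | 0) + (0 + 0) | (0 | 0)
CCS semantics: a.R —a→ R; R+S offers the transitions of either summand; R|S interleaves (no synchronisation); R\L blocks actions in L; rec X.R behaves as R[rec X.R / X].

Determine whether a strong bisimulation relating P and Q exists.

YES

LTS(P): 2 reachable states
  u0 = (0 + 0) | (0 | 0) + c.(0 | 0) ⊢ --c--▸ u1
  u1 = 0 | 0 ⊢ (no moves)
LTS(Q): 2 reachable states
  v0 = c.(0 | 0) + (0 + 0) | (0 | 0) ⊢ --c--▸ v1
  v1 = 0 | 0 ⊢ (no moves)
Bisimilarity quotient blocks:
  B0 = {u0, v0}
  B1 = {u1, v1}
u0 ∈ B0, v0 ∈ B0 → same block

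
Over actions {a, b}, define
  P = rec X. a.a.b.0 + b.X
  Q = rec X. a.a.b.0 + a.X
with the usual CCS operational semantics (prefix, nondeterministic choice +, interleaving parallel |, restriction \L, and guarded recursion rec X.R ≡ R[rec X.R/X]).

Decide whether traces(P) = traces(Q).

NO — witness ⟨b⟩

P's transition system — 4 states:
  p0 = rec X. a.a.b.0 + b.X ⊢ =a=> p1, =b=> p0
  p1 = a.b.0 ⊢ =a=> p2
  p2 = b.0 ⊢ =b=> p3
  p3 = 0 ⊢ ∅
Q's transition system — 4 states:
  q0 = rec X. a.a.b.0 + a.X ⊢ =a=> q0, =a=> q1
  q1 = a.b.0 ⊢ =a=> q2
  q2 = b.0 ⊢ =b=> q3
  q3 = 0 ⊢ ∅
Executing b from P (initial set {p0}):
  step 1 (b): {p0}
  ✓ P
Executing b from Q (initial set {q0}):
  step 1 (b): ∅ (Q stuck)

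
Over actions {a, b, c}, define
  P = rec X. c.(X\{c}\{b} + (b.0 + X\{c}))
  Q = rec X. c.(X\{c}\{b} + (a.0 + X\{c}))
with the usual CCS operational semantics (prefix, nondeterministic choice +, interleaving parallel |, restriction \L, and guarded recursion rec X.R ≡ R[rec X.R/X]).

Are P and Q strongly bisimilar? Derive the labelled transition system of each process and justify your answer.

LTS(P): 3 reachable states
  m0 = rec X. c.(X\{c}\{b} + (b.0 + X\{c})) → —c→ m1
  m1 = (rec X. c.(X\{c}\{b} + (b.0 + X\{c})))\{c}\{b} + (b.0 + (rec X. c.(X\{c}\{b} + (b.0 + X\{c})))\{c}) → —b→ m2
  m2 = 0 → (no moves)
LTS(Q): 3 reachable states
  n0 = rec X. c.(X\{c}\{b} + (a.0 + X\{c})) → —c→ n1
  n1 = (rec X. c.(X\{c}\{b} + (a.0 + X\{c})))\{c}\{b} + (a.0 + (rec X. c.(X\{c}\{b} + (a.0 + X\{c})))\{c}) → —a→ n2
  n2 = 0 → (no moves)
Coarsest stable partition (strong bisimilarity classes):
  B0 = {m0}
  B1 = {m1}
  B2 = {m2, n2}
  B3 = {n0}
  B4 = {n1}
m0 ∈ B0, n0 ∈ B3 → different blocks

not bisimilar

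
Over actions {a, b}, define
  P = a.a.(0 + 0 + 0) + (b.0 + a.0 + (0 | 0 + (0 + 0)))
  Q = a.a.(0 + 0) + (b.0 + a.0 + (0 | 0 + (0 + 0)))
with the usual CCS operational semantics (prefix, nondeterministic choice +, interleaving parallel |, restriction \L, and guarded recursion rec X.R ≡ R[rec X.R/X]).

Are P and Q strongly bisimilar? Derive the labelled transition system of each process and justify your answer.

YES

P's transition system — 4 states:
  m0 = a.a.(0 + 0 + 0) + (b.0 + a.0 + (0 | 0 + (0 + 0))) has moves —a→ m1, —a→ m2, —b→ m1
  m1 = 0 has moves deadlocked
  m2 = a.(0 + 0 + 0) has moves —a→ m3
  m3 = 0 + 0 + 0 has moves deadlocked
Q's transition system — 4 states:
  n0 = a.a.(0 + 0) + (b.0 + a.0 + (0 | 0 + (0 + 0))) has moves —a→ n1, —a→ n2, —b→ n1
  n1 = 0 has moves deadlocked
  n2 = a.(0 + 0) has moves —a→ n3
  n3 = 0 + 0 has moves deadlocked
Partition-refinement fixed point:
  B0 = {m0, n0}
  B1 = {m1, m3, n1, n3}
  B2 = {m2, n2}
m0 ∈ B0, n0 ∈ B0 → same block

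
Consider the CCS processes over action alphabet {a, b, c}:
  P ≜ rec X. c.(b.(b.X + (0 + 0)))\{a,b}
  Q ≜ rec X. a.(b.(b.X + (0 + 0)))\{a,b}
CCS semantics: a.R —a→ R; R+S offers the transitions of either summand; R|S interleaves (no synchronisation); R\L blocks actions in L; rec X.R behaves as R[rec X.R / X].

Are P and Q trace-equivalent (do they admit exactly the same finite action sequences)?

traces(P) ≠ traces(Q) — witness ⟨c⟩

LTS(P): 2 reachable states
  s0 = rec X. c.(b.(b.X + (0 + 0)))\{a,b} → --c--▸ s1
  s1 = (b.(b.(rec X. c.(b.(b.X + (0 + 0)))\{a,b}) + (0 + 0)))\{a,b} → ∅
LTS(Q): 2 reachable states
  t0 = rec X. a.(b.(b.X + (0 + 0)))\{a,b} → --a--▸ t1
  t1 = (b.(b.(rec X. a.(b.(b.X + (0 + 0)))\{a,b}) + (0 + 0)))\{a,b} → ∅
Executing c from P (initial set {s0}):
  step 1 (c): {s1}
  P completes σ.
Executing c from Q (initial set {t0}):
  step 1 (c): ∅ (Q stuck)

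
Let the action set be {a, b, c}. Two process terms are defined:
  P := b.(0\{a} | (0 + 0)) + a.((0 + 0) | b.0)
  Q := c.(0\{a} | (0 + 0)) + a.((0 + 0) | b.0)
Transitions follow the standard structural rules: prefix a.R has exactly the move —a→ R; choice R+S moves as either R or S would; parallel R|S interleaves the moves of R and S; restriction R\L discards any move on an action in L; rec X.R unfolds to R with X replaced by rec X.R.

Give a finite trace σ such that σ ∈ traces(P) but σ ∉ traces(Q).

b

LTS(P): 4 reachable states
  u0 = b.(0\{a} | (0 + 0)) + a.((0 + 0) | b.0) :: =a=> u1, =b=> u2
  u1 = (0 + 0) | b.0 :: =b=> u3
  u2 = 0\{a} | (0 + 0) :: ∅
  u3 = (0 + 0) | 0 :: ∅
LTS(Q): 4 reachable states
  v0 = c.(0\{a} | (0 + 0)) + a.((0 + 0) | b.0) :: =a=> v1, =c=> v2
  v1 = (0 + 0) | b.0 :: =b=> v3
  v2 = 0\{a} | (0 + 0) :: ∅
  v3 = (0 + 0) | 0 :: ∅
Trace ⟨b⟩ through P, begin at {u0}:
  step 1 (b): {u2}
  P completes σ.
Trace ⟨b⟩ through Q, begin at {v0}:
  step 1 (b): no successor for Q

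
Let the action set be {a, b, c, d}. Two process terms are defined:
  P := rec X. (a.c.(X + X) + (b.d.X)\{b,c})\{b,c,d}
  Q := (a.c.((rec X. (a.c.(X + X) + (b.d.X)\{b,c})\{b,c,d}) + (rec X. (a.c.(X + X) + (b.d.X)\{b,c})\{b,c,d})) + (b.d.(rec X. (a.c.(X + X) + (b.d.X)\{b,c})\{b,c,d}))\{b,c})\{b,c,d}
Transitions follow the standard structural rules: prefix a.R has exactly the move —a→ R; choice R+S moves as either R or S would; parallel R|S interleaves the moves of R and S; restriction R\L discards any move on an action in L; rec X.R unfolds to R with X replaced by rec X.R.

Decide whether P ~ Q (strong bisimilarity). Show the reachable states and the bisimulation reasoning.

bisimilar

LTS(P): 2 reachable states
  m0 = rec X. (a.c.(X + X) + (b.d.X)\{b,c})\{b,c,d} :: --a--▸ m1
  m1 = (c.((rec X. (a.c.(X + X) + (b.d.X)\{b,c})\{b,c,d}) + (rec X. (a.c.(X + X) + (b.d.X)\{b,c})\{b,c,d})))\{b,c,d} :: ∅
LTS(Q): 2 reachable states
  n0 = (a.c.((rec X. (a.c.(X + X) + (b.d.X)\{b,c})\{b,c,d}) + (rec X. (a.c.(X + X) + (b.d.X)\{b,c})\{b,c,d})) + (b.d.(rec X. (a.c.(X + X) + (b.d.X)\{b,c})\{b,c,d}))\{b,c})\{b,c,d} :: --a--▸ n1
  n1 = (c.((rec X. (a.c.(X + X) + (b.d.X)\{b,c})\{b,c,d}) + (rec X. (a.c.(X + X) + (b.d.X)\{b,c})\{b,c,d})))\{b,c,d} :: ∅
Partition-refinement fixed point:
  B0 = {m0, n0}
  B1 = {m1, n1}
m0 ∈ B0, n0 ∈ B0 → same block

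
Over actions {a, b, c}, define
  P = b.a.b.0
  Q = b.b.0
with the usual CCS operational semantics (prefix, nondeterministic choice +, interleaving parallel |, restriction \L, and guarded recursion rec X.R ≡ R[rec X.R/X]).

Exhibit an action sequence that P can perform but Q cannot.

Reachable graph of P (4 states):
  m0 = b.a.b.0 ⊢ —b→ m1
  m1 = a.b.0 ⊢ —a→ m2
  m2 = b.0 ⊢ —b→ m3
  m3 = 0 ⊢ (no moves)
Reachable graph of Q (3 states):
  n0 = b.b.0 ⊢ —b→ n1
  n1 = b.0 ⊢ —b→ n2
  n2 = 0 ⊢ (no moves)
Trace ⟨ba⟩ through P, begin at {m0}:
  after b @ step 1: {m1}
  after a @ step 2: {m2}
  — P admits the full trace.
Trace ⟨ba⟩ through Q, begin at {n0}:
  after b @ step 1: {n1}
  after a @ step 2: ∅ (Q stuck)

ba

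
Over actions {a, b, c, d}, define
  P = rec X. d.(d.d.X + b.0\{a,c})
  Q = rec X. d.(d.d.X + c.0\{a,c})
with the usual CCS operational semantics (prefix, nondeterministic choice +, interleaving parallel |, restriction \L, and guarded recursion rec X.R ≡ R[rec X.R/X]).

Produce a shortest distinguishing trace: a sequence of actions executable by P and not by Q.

LTS(P): 4 reachable states
  m0 = rec X. d.(d.d.X + b.0\{a,c}) has moves ··d··> m1
  m1 = d.d.(rec X. d.(d.d.X + b.0\{a,c})) + b.0\{a,c} has moves ··b··> m2, ··d··> m3
  m2 = 0\{a,c} has moves stopped
  m3 = d.(rec X. d.(d.d.X + b.0\{a,c})) has moves ··d··> m0
LTS(Q): 4 reachable states
  n0 = rec X. d.(d.d.X + c.0\{a,c}) has moves ··d··> n1
  n1 = d.d.(rec X. d.(d.d.X + c.0\{a,c})) + c.0\{a,c} has moves ··c··> n2, ··d··> n3
  n2 = 0\{a,c} has moves stopped
  n3 = d.(rec X. d.(d.d.X + c.0\{a,c})) has moves ··d··> n0
Run σ = ⟨db⟩ on P: start {m0}
  after d @ step 1: {m1}
  after b @ step 2: {m2}
  ✓ P
Run σ = ⟨db⟩ on Q: start {n0}
  after d @ step 1: {n1}
  after b @ step 2: ∅  — Q cannot continue

db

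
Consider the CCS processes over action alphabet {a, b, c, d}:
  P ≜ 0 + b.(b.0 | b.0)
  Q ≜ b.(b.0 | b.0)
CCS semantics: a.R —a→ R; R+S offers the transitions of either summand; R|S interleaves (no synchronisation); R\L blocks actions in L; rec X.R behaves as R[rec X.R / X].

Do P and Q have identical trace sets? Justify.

Reachable graph of P (5 states):
  m0 = 0 + b.(b.0 | b.0) ⊢ =b=> m1
  m1 = b.0 | b.0 ⊢ =b=> m2, =b=> m3
  m2 = 0 | b.0 ⊢ =b=> m4
  m3 = b.0 | 0 ⊢ =b=> m4
  m4 = 0 | 0 ⊢ (no moves)
Reachable graph of Q (5 states):
  n0 = b.(b.0 | b.0) ⊢ =b=> n1
  n1 = b.0 | b.0 ⊢ =b=> n2, =b=> n3
  n2 = 0 | b.0 ⊢ =b=> n4
  n3 = b.0 | 0 ⊢ =b=> n4
  n4 = 0 | 0 ⊢ (no moves)
Bisimilarity quotient blocks:
  B0 = {m0, n0}
  B1 = {m1, n1}
  B2 = {m2, m3, n2, n3}
  B3 = {m4, n4}
m0 ∈ B0, n0 ∈ B0 → same block
Bisimilar ⇒ trace-equivalent.

trace-equivalent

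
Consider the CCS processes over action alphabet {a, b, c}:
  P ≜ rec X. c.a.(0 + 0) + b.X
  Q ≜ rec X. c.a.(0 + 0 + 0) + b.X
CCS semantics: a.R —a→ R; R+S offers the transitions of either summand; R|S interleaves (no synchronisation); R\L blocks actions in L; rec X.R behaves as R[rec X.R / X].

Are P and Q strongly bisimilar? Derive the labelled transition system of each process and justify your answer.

bisimilar

P's transition system — 3 states:
  u0 = rec X. c.a.(0 + 0) + b.X | —b→ u0, —c→ u1
  u1 = a.(0 + 0) | —a→ u2
  u2 = 0 + 0 | ∅
Q's transition system — 3 states:
  v0 = rec X. c.a.(0 + 0 + 0) + b.X | —b→ v0, —c→ v1
  v1 = a.(0 + 0 + 0) | —a→ v2
  v2 = 0 + 0 + 0 | ∅
Coarsest stable partition (strong bisimilarity classes):
  B0 = {u0, v0}
  B1 = {u1, v1}
  B2 = {u2, v2}
u0 ∈ B0, v0 ∈ B0 → same block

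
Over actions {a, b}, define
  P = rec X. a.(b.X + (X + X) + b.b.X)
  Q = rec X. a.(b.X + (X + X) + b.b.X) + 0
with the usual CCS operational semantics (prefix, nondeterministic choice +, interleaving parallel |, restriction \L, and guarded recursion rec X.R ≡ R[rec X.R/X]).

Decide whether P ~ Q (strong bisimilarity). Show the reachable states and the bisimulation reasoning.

LTS(P): 3 reachable states
  s0 = rec X. a.(b.X + (X + X) + b.b.X) has moves =a=> s1
  s1 = b.(rec X. a.(b.X + (X + X) + b.b.X)) + ((rec X. a.(b.X + (X + X) + b.b.X)) + (rec X. a.(b.X + (X + X) + b.b.X))) + b.b.(rec X. a.(b.X + (X + X) + b.b.X)) has moves =a=> s1, =b=> s0, =b=> s2
  s2 = b.(rec X. a.(b.X + (X + X) + b.b.X)) has moves =b=> s0
LTS(Q): 3 reachable states
  t0 = rec X. a.(b.X + (X + X) + b.b.X) + 0 has moves =a=> t1
  t1 = b.(rec X. a.(b.X + (X + X) + b.b.X) + 0) + ((rec X. a.(b.X + (X + X) + b.b.X) + 0) + (rec X. a.(b.X + (X + X) + b.b.X) + 0)) + b.b.(rec X. a.(b.X + (X + X) + b.b.X) + 0) has moves =a=> t1, =b=> t0, =b=> t2
  t2 = b.(rec X. a.(b.X + (X + X) + b.b.X) + 0) has moves =b=> t0
Bisimilarity quotient blocks:
  B0 = {s0, t0}
  B1 = {s1, t1}
  B2 = {s2, t2}
s0 ∈ B0, t0 ∈ B0 → same block

P ~ Q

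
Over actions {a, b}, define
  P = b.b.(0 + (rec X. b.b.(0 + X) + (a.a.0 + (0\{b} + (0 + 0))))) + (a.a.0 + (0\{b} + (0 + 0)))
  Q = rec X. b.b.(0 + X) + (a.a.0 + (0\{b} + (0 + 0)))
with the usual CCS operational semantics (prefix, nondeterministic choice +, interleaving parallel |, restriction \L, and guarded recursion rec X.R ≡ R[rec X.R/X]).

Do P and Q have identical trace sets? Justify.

trace-equivalent

P's transition system — 5 states:
  u0 = b.b.(0 + (rec X. b.b.(0 + X) + (a.a.0 + (0\{b} + (0 + 0))))) + (a.a.0 + (0\{b} + (0 + 0))) → -a-> u1, -b-> u2
  u1 = a.0 → -a-> u3
  u2 = b.(0 + (rec X. b.b.(0 + X) + (a.a.0 + (0\{b} + (0 + 0))))) → -b-> u4
  u3 = 0 → ∅
  u4 = 0 + (rec X. b.b.(0 + X) + (a.a.0 + (0\{b} + (0 + 0)))) → -a-> u1, -b-> u2
Q's transition system — 5 states:
  v0 = rec X. b.b.(0 + X) + (a.a.0 + (0\{b} + (0 + 0))) → -a-> v1, -b-> v2
  v1 = a.0 → -a-> v3
  v2 = b.(0 + (rec X. b.b.(0 + X) + (a.a.0 + (0\{b} + (0 + 0))))) → -b-> v4
  v3 = 0 → ∅
  v4 = 0 + (rec X. b.b.(0 + X) + (a.a.0 + (0\{b} + (0 + 0)))) → -a-> v1, -b-> v2
Partition-refinement fixed point:
  B0 = {u0, u4, v0, v4}
  B1 = {u2, v2}
  B2 = {u1, v1}
  B3 = {u3, v3}
u0 ∈ B0, v0 ∈ B0 → same block
Bisimilar ⇒ trace-equivalent.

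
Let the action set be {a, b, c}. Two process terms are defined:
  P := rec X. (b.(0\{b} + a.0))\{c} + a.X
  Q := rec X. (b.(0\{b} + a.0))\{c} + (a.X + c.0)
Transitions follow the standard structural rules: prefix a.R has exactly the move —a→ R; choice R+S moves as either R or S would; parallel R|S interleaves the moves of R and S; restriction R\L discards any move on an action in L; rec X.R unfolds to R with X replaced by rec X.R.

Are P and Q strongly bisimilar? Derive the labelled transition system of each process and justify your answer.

P ≁ Q

Reachable graph of P (3 states):
  m0 = rec X. (b.(0\{b} + a.0))\{c} + a.X :: --a--▸ m0, --b--▸ m1
  m1 = (0\{b} + a.0)\{c} :: --a--▸ m2
  m2 = 0\{c} :: deadlocked
Reachable graph of Q (4 states):
  n0 = rec X. (b.(0\{b} + a.0))\{c} + (a.X + c.0) :: --a--▸ n0, --b--▸ n1, --c--▸ n2
  n1 = (0\{b} + a.0)\{c} :: --a--▸ n3
  n2 = 0 :: deadlocked
  n3 = 0\{c} :: deadlocked
Coarsest stable partition (strong bisimilarity classes):
  B0 = {m0}
  B1 = {m1, n1}
  B2 = {m2, n2, n3}
  B3 = {n0}
m0 ∈ B0, n0 ∈ B3 → different blocks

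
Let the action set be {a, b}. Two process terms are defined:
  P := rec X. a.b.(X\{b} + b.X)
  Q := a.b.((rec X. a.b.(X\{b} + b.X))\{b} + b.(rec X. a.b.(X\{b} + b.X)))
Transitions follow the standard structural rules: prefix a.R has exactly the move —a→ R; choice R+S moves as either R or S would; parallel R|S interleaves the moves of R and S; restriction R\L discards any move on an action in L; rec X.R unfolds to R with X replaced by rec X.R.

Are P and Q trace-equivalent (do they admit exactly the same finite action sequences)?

traces(P) = traces(Q)

Reachable graph of P (4 states):
  m0 = rec X. a.b.(X\{b} + b.X) has moves =a=> m1
  m1 = b.((rec X. a.b.(X\{b} + b.X))\{b} + b.(rec X. a.b.(X\{b} + b.X))) has moves =b=> m2
  m2 = (rec X. a.b.(X\{b} + b.X))\{b} + b.(rec X. a.b.(X\{b} + b.X)) has moves =a=> m3, =b=> m0
  m3 = (b.((rec X. a.b.(X\{b} + b.X))\{b} + b.(rec X. a.b.(X\{b} + b.X))))\{b} has moves ·
Reachable graph of Q (5 states):
  n0 = a.b.((rec X. a.b.(X\{b} + b.X))\{b} + b.(rec X. a.b.(X\{b} + b.X))) has moves =a=> n1
  n1 = b.((rec X. a.b.(X\{b} + b.X))\{b} + b.(rec X. a.b.(X\{b} + b.X))) has moves =b=> n2
  n2 = (rec X. a.b.(X\{b} + b.X))\{b} + b.(rec X. a.b.(X\{b} + b.X)) has moves =a=> n3, =b=> n4
  n3 = (b.((rec X. a.b.(X\{b} + b.X))\{b} + b.(rec X. a.b.(X\{b} + b.X))))\{b} has moves ·
  n4 = rec X. a.b.(X\{b} + b.X) has moves =a=> n1
Partition-refinement fixed point:
  B0 = {m0, n0, n4}
  B1 = {m1, n1}
  B2 = {m2, n2}
  B3 = {m3, n3}
m0 ∈ B0, n0 ∈ B0 → same block
Bisimilar ⇒ trace-equivalent.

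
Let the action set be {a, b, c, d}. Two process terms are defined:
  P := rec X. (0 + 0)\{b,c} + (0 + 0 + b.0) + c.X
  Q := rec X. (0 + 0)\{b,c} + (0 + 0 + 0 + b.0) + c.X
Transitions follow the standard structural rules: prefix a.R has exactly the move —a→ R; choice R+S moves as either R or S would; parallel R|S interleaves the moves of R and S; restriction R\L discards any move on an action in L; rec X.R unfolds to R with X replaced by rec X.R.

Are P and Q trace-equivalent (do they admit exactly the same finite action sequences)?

trace-equivalent

LTS(P): 2 reachable states
  s0 = rec X. (0 + 0)\{b,c} + (0 + 0 + b.0) + c.X has moves —b→ s1, —c→ s0
  s1 = 0 has moves ·
LTS(Q): 2 reachable states
  t0 = rec X. (0 + 0)\{b,c} + (0 + 0 + 0 + b.0) + c.X has moves —b→ t1, —c→ t0
  t1 = 0 has moves ·
Partition-refinement fixed point:
  B0 = {s0, t0}
  B1 = {s1, t1}
s0 ∈ B0, t0 ∈ B0 → same block
Bisimilar ⇒ trace-equivalent.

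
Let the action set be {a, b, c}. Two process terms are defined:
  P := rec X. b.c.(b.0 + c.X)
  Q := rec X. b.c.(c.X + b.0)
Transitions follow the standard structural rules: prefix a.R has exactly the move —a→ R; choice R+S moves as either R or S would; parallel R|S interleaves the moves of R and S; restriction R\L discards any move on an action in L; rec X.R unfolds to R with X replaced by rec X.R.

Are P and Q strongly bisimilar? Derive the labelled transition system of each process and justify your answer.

P ~ Q

P's transition system — 4 states:
  s0 = rec X. b.c.(b.0 + c.X) ⊢ ··b··> s1
  s1 = c.(b.0 + c.(rec X. b.c.(b.0 + c.X))) ⊢ ··c··> s2
  s2 = b.0 + c.(rec X. b.c.(b.0 + c.X)) ⊢ ··b··> s3, ··c··> s0
  s3 = 0 ⊢ stopped
Q's transition system — 4 states:
  t0 = rec X. b.c.(c.X + b.0) ⊢ ··b··> t1
  t1 = c.(c.(rec X. b.c.(c.X + b.0)) + b.0) ⊢ ··c··> t2
  t2 = c.(rec X. b.c.(c.X + b.0)) + b.0 ⊢ ··b··> t3, ··c··> t0
  t3 = 0 ⊢ stopped
Bisimilarity quotient blocks:
  B0 = {s0, t0}
  B1 = {s1, t1}
  B2 = {s2, t2}
  B3 = {s3, t3}
s0 ∈ B0, t0 ∈ B0 → same block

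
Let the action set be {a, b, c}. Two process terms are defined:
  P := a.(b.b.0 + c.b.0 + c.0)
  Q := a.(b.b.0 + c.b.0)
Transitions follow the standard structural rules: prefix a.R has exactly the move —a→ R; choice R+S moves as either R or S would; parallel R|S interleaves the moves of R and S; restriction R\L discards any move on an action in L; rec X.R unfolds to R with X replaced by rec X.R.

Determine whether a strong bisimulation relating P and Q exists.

LTS(P): 4 reachable states
  u0 = a.(b.b.0 + c.b.0 + c.0) ⊢ —a→ u1
  u1 = b.b.0 + c.b.0 + c.0 ⊢ —b→ u2, —c→ u2, —c→ u3
  u2 = b.0 ⊢ —b→ u3
  u3 = 0 ⊢ stopped
LTS(Q): 4 reachable states
  v0 = a.(b.b.0 + c.b.0) ⊢ —a→ v1
  v1 = b.b.0 + c.b.0 ⊢ —b→ v2, —c→ v2
  v2 = b.0 ⊢ —b→ v3
  v3 = 0 ⊢ stopped
Coarsest stable partition (strong bisimilarity classes):
  B0 = {u0}
  B1 = {u1}
  B2 = {u2, v2}
  B3 = {u3, v3}
  B4 = {v0}
  B5 = {v1}
u0 ∈ B0, v0 ∈ B4 → different blocks

P ≁ Q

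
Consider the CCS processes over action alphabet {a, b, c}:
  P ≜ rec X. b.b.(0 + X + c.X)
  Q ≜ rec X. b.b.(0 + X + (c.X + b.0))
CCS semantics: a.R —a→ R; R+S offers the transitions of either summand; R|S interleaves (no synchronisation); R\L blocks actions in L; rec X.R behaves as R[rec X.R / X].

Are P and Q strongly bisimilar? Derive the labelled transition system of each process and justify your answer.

P's transition system — 3 states:
  m0 = rec X. b.b.(0 + X + c.X) ⊢ —b→ m1
  m1 = b.(0 + (rec X. b.b.(0 + X + c.X)) + c.(rec X. b.b.(0 + X + c.X))) ⊢ —b→ m2
  m2 = 0 + (rec X. b.b.(0 + X + c.X)) + c.(rec X. b.b.(0 + X + c.X)) ⊢ —b→ m1, —c→ m0
Q's transition system — 4 states:
  n0 = rec X. b.b.(0 + X + (c.X + b.0)) ⊢ —b→ n1
  n1 = b.(0 + (rec X. b.b.(0 + X + (c.X + b.0))) + (c.(rec X. b.b.(0 + X + (c.X + b.0))) + b.0)) ⊢ —b→ n2
  n2 = 0 + (rec X. b.b.(0 + X + (c.X + b.0))) + (c.(rec X. b.b.(0 + X + (c.X + b.0))) + b.0) ⊢ —b→ n1, —b→ n3, —c→ n0
  n3 = 0 ⊢ stopped
Partition-refinement fixed point:
  B0 = {m0}
  B1 = {m1}
  B2 = {m2}
  B3 = {n0}
  B4 = {n1}
  B5 = {n2}
  B6 = {n3}
m0 ∈ B0, n0 ∈ B3 → different blocks

NO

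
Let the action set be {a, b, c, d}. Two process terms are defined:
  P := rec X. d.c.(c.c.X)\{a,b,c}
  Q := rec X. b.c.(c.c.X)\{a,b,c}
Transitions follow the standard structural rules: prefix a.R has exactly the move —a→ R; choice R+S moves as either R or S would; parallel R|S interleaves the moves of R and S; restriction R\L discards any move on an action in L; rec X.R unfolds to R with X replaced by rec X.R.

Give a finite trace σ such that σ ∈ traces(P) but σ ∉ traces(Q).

d

LTS(P): 3 reachable states
  s0 = rec X. d.c.(c.c.X)\{a,b,c} | ··d··> s1
  s1 = c.(c.c.(rec X. d.c.(c.c.X)\{a,b,c}))\{a,b,c} | ··c··> s2
  s2 = (c.c.(rec X. d.c.(c.c.X)\{a,b,c}))\{a,b,c} | deadlocked
LTS(Q): 3 reachable states
  t0 = rec X. b.c.(c.c.X)\{a,b,c} | ··b··> t1
  t1 = c.(c.c.(rec X. b.c.(c.c.X)\{a,b,c}))\{a,b,c} | ··c··> t2
  t2 = (c.c.(rec X. b.c.(c.c.X)\{a,b,c}))\{a,b,c} | deadlocked
Run σ = ⟨d⟩ on P: start {s0}
  step 1 (d): {s1}
  P completes σ.
Run σ = ⟨d⟩ on Q: start {t0}
  step 1 (d): no successor for Q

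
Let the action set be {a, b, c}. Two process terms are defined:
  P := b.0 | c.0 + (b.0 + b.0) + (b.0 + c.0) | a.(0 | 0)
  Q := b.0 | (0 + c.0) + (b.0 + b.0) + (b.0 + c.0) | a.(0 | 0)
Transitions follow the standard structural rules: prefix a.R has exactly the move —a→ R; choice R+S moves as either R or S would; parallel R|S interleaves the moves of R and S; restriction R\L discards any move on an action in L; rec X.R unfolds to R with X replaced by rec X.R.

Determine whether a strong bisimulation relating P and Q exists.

Reachable graph of P (8 states):
  u0 = b.0 | c.0 + (b.0 + b.0) + (b.0 + c.0) | a.(0 | 0) ⊢ —a→ u1, —b→ u2, —b→ u3, —b→ u4, —c→ u3, —c→ u5
  u1 = (b.0 + c.0) | (0 | 0) ⊢ —b→ u6, —c→ u6
  u2 = 0 ⊢ deadlocked
  u3 = 0 | a.(0 | 0) ⊢ —a→ u6
  u4 = 0 | c.0 ⊢ —c→ u7
  u5 = b.0 | 0 ⊢ —b→ u7
  u6 = 0 | (0 | 0) ⊢ deadlocked
  u7 = 0 | 0 ⊢ deadlocked
Reachable graph of Q (8 states):
  v0 = b.0 | (0 + c.0) + (b.0 + b.0) + (b.0 + c.0) | a.(0 | 0) ⊢ —a→ v1, —b→ v2, —b→ v3, —b→ v4, —c→ v4, —c→ v5
  v1 = (b.0 + c.0) | (0 | 0) ⊢ —b→ v6, —c→ v6
  v2 = 0 ⊢ deadlocked
  v3 = 0 | (0 + c.0) ⊢ —c→ v7
  v4 = 0 | a.(0 | 0) ⊢ —a→ v6
  v5 = b.0 | 0 ⊢ —b→ v7
  v6 = 0 | (0 | 0) ⊢ deadlocked
  v7 = 0 | 0 ⊢ deadlocked
Partition-refinement fixed point:
  B0 = {u0, v0}
  B1 = {u1, v1}
  B2 = {u2, u6, u7, v2, v6, v7}
  B3 = {u4, v3}
  B4 = {u5, v5}
  B5 = {u3, v4}
u0 ∈ B0, v0 ∈ B0 → same block

YES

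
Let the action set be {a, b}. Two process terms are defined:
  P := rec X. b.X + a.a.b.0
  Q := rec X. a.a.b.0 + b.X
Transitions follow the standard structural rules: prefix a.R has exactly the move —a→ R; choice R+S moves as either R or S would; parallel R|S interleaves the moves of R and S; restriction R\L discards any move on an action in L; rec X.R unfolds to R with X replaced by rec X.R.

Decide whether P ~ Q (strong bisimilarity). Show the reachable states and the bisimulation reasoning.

P's transition system — 4 states:
  m0 = rec X. b.X + a.a.b.0 :: ··a··> m1, ··b··> m0
  m1 = a.b.0 :: ··a··> m2
  m2 = b.0 :: ··b··> m3
  m3 = 0 :: deadlocked
Q's transition system — 4 states:
  n0 = rec X. a.a.b.0 + b.X :: ··a··> n1, ··b··> n0
  n1 = a.b.0 :: ··a··> n2
  n2 = b.0 :: ··b··> n3
  n3 = 0 :: deadlocked
Bisimilarity quotient blocks:
  B0 = {m0, n0}
  B1 = {m1, n1}
  B2 = {m2, n2}
  B3 = {m3, n3}
m0 ∈ B0, n0 ∈ B0 → same block

P ~ Q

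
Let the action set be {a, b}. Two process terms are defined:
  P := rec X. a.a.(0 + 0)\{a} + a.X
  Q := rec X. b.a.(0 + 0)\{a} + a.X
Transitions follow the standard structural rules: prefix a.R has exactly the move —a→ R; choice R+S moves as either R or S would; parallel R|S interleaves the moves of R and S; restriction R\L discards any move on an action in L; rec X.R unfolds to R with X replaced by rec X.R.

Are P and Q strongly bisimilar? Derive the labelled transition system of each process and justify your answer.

P's transition system — 3 states:
  m0 = rec X. a.a.(0 + 0)\{a} + a.X :: ··a··> m0, ··a··> m1
  m1 = a.(0 + 0)\{a} :: ··a··> m2
  m2 = (0 + 0)\{a} :: ·
Q's transition system — 3 states:
  n0 = rec X. b.a.(0 + 0)\{a} + a.X :: ··a··> n0, ··b··> n1
  n1 = a.(0 + 0)\{a} :: ··a··> n2
  n2 = (0 + 0)\{a} :: ·
Partition-refinement fixed point:
  B0 = {m0}
  B1 = {m1, n1}
  B2 = {m2, n2}
  B3 = {n0}
m0 ∈ B0, n0 ∈ B3 → different blocks

NO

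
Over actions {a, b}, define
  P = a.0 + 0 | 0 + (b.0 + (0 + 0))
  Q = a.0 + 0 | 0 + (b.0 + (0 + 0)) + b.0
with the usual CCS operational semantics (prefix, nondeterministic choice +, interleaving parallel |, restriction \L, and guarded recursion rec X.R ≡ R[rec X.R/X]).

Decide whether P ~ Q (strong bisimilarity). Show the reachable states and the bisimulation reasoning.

YES

LTS(P): 2 reachable states
  s0 = a.0 + 0 | 0 + (b.0 + (0 + 0)) :: =a=> s1, =b=> s1
  s1 = 0 :: stopped
LTS(Q): 2 reachable states
  t0 = a.0 + 0 | 0 + (b.0 + (0 + 0)) + b.0 :: =a=> t1, =b=> t1
  t1 = 0 :: stopped
Coarsest stable partition (strong bisimilarity classes):
  B0 = {s0, t0}
  B1 = {s1, t1}
s0 ∈ B0, t0 ∈ B0 → same block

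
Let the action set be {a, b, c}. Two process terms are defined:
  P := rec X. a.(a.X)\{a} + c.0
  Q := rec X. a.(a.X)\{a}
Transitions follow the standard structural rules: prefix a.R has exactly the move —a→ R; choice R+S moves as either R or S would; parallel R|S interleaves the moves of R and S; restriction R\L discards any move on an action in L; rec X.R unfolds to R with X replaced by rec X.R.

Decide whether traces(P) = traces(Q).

P's transition system — 3 states:
  p0 = rec X. a.(a.X)\{a} + c.0 ⊢ -a-> p1, -c-> p2
  p1 = (a.(rec X. a.(a.X)\{a} + c.0))\{a} ⊢ deadlocked
  p2 = 0 ⊢ deadlocked
Q's transition system — 2 states:
  q0 = rec X. a.(a.X)\{a} ⊢ -a-> q1
  q1 = (a.(rec X. a.(a.X)\{a}))\{a} ⊢ deadlocked
Executing c from P (initial set {p0}):
  after c @ step 1: {p2}
  — P admits the full trace.
Executing c from Q (initial set {q0}):
  after c @ step 1: no successor for Q

trace-distinct — witness ⟨c⟩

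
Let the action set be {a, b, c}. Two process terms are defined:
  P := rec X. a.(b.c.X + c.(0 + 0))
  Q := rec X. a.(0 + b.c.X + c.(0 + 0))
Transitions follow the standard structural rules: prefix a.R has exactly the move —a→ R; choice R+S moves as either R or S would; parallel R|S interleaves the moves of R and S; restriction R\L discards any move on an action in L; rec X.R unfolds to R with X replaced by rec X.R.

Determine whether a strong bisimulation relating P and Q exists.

LTS(P): 4 reachable states
  u0 = rec X. a.(b.c.X + c.(0 + 0)) → --a--▸ u1
  u1 = b.c.(rec X. a.(b.c.X + c.(0 + 0))) + c.(0 + 0) → --b--▸ u2, --c--▸ u3
  u2 = c.(rec X. a.(b.c.X + c.(0 + 0))) → --c--▸ u0
  u3 = 0 + 0 → stopped
LTS(Q): 4 reachable states
  v0 = rec X. a.(0 + b.c.X + c.(0 + 0)) → --a--▸ v1
  v1 = 0 + b.c.(rec X. a.(0 + b.c.X + c.(0 + 0))) + c.(0 + 0) → --b--▸ v2, --c--▸ v3
  v2 = c.(rec X. a.(0 + b.c.X + c.(0 + 0))) → --c--▸ v0
  v3 = 0 + 0 → stopped
Bisimilarity quotient blocks:
  B0 = {u0, v0}
  B1 = {u1, v1}
  B2 = {u3, v3}
  B3 = {u2, v2}
u0 ∈ B0, v0 ∈ B0 → same block

bisimilar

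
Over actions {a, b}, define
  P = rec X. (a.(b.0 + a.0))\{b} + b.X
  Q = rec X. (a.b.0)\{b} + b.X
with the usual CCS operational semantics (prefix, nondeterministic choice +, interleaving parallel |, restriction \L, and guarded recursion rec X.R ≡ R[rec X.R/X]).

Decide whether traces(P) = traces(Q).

NO — witness ⟨aa⟩

Reachable graph of P (3 states):
  m0 = rec X. (a.(b.0 + a.0))\{b} + b.X | —a→ m1, —b→ m0
  m1 = (b.0 + a.0)\{b} | —a→ m2
  m2 = 0\{b} | deadlocked
Reachable graph of Q (2 states):
  n0 = rec X. (a.b.0)\{b} + b.X | —a→ n1, —b→ n0
  n1 = (b.0)\{b} | deadlocked
Executing aa from P (initial set {m0}):
  step 1 (a): {m1}
  step 2 (a): {m2}
  — P admits the full trace.
Executing aa from Q (initial set {n0}):
  step 1 (a): {n1}
  step 2 (a): no successor for Q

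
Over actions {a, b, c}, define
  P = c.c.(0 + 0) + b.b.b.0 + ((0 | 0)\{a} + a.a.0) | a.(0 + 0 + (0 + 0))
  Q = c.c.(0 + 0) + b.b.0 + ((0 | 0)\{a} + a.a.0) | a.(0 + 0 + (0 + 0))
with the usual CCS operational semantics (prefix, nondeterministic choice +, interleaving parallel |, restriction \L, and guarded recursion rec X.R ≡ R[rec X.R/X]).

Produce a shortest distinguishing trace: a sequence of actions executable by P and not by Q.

P's transition system — 11 states:
  u0 = c.c.(0 + 0) + b.b.b.0 + ((0 | 0)\{a} + a.a.0) | a.(0 + 0 + (0 + 0)) :: —a→ u1, —a→ u2, —b→ u3, —c→ u4
  u1 = ((0 | 0)\{a} + a.a.0) | (0 + 0 + (0 + 0)) :: —a→ u5
  u2 = a.0 | a.(0 + 0 + (0 + 0)) :: —a→ u5, —a→ u6
  u3 = b.b.0 :: —b→ u7
  u4 = c.(0 + 0) :: —c→ u8
  u5 = a.0 | (0 + 0 + (0 + 0)) :: —a→ u9
  u6 = 0 | a.(0 + 0 + (0 + 0)) :: —a→ u9
  u7 = b.0 :: —b→ u10
  u8 = 0 + 0 :: (no moves)
  u9 = 0 | (0 + 0 + (0 + 0)) :: (no moves)
  u10 = 0 :: (no moves)
Q's transition system — 10 states:
  v0 = c.c.(0 + 0) + b.b.0 + ((0 | 0)\{a} + a.a.0) | a.(0 + 0 + (0 + 0)) :: —a→ v1, —a→ v2, —b→ v3, —c→ v4
  v1 = ((0 | 0)\{a} + a.a.0) | (0 + 0 + (0 + 0)) :: —a→ v5
  v2 = a.0 | a.(0 + 0 + (0 + 0)) :: —a→ v5, —a→ v6
  v3 = b.0 :: —b→ v7
  v4 = c.(0 + 0) :: —c→ v8
  v5 = a.0 | (0 + 0 + (0 + 0)) :: —a→ v9
  v6 = 0 | a.(0 + 0 + (0 + 0)) :: —a→ v9
  v7 = 0 :: (no moves)
  v8 = 0 + 0 :: (no moves)
  v9 = 0 | (0 + 0 + (0 + 0)) :: (no moves)
Executing bbb from P (initial set {u0}):
  [1] b ⇒ {u3}
  [2] b ⇒ {u7}
  [3] b ⇒ {u10}
  — P admits the full trace.
Executing bbb from Q (initial set {v0}):
  [1] b ⇒ {v3}
  [2] b ⇒ {v7}
  [3] b ⇒ ∅  — Q cannot continue

bbb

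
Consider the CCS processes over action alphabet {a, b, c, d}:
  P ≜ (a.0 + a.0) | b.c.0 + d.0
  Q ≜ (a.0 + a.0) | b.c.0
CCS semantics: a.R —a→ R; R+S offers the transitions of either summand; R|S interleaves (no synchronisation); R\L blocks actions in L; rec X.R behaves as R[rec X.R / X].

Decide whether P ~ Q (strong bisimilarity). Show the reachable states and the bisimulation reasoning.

Reachable graph of P (7 states):
  s0 = (a.0 + a.0) | b.c.0 + d.0 → ··a··> s1, ··b··> s2, ··d··> s3
  s1 = 0 | b.c.0 → ··b··> s4
  s2 = (a.0 + a.0) | c.0 → ··a··> s4, ··c··> s5
  s3 = 0 → (no moves)
  s4 = 0 | c.0 → ··c··> s6
  s5 = (a.0 + a.0) | 0 → ··a··> s6
  s6 = 0 | 0 → (no moves)
Reachable graph of Q (6 states):
  t0 = (a.0 + a.0) | b.c.0 → ··a··> t1, ··b··> t2
  t1 = 0 | b.c.0 → ··b··> t3
  t2 = (a.0 + a.0) | c.0 → ··a··> t3, ··c··> t4
  t3 = 0 | c.0 → ··c··> t5
  t4 = (a.0 + a.0) | 0 → ··a··> t5
  t5 = 0 | 0 → (no moves)
Partition-refinement fixed point:
  B0 = {s0}
  B1 = {s2, t2}
  B2 = {s4, t3}
  B3 = {s3, s6, t5}
  B4 = {s5, t4}
  B5 = {s1, t1}
  B6 = {t0}
s0 ∈ B0, t0 ∈ B6 → different blocks

not bisimilar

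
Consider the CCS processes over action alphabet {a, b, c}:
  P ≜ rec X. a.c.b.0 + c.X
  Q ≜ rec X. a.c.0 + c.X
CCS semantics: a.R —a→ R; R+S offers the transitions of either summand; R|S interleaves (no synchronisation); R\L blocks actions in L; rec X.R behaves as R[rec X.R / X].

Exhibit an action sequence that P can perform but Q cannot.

LTS(P): 4 reachable states
  p0 = rec X. a.c.b.0 + c.X ⊢ ··a··> p1, ··c··> p0
  p1 = c.b.0 ⊢ ··c··> p2
  p2 = b.0 ⊢ ··b··> p3
  p3 = 0 ⊢ ·
LTS(Q): 3 reachable states
  q0 = rec X. a.c.0 + c.X ⊢ ··a··> q1, ··c··> q0
  q1 = c.0 ⊢ ··c··> q2
  q2 = 0 ⊢ ·
Executing acb from P (initial set {p0}):
  step 1 (a): {p1}
  step 2 (c): {p2}
  step 3 (b): {p3}
  P completes σ.
Executing acb from Q (initial set {q0}):
  step 1 (a): {q1}
  step 2 (c): {q2}
  step 3 (b): no successor for Q

acb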